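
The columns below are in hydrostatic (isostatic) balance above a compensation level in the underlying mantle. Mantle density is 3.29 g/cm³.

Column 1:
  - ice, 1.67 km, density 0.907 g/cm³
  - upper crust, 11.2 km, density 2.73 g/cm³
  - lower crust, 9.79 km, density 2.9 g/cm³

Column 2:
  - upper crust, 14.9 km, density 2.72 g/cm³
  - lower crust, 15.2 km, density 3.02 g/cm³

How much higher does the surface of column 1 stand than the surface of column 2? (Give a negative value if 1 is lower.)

For any compensation level in the mantle, the mantle terms cancel and isostasy reduces to e = (Σt_1 − Σt_2) − (Σ(ρt)_1 − Σ(ρt)_2) / ρ_m.
Σt_1 = 22.66 km; Σt_2 = 30.1 km; Σ(ρt)_1 = 60.48169; Σ(ρt)_2 = 86.432 (in km·g/cm³).
e = (22.66 − 30.1) − (60.48169 − 86.432) / 3.29 = 0.448 km.

0.448 km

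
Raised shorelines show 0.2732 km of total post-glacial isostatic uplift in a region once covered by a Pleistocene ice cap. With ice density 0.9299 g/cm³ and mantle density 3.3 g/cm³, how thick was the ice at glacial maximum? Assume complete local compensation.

0.97 km

u = t ρ_ice/ρ_m → t = u ρ_m/ρ_ice = 0.2732 km × 3.3/0.9299 = 0.97 km.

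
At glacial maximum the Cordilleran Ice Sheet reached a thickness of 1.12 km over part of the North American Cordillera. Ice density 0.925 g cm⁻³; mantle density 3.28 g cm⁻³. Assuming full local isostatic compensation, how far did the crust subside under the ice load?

0.316 km

By Archimedes' principle applied to the lithosphere: the ice load ρ_ice t is balanced by mantle displaced below, ρ_m s.
s = t ρ_ice / ρ_m = 1.12 km × 0.925/3.28 = 0.316 km.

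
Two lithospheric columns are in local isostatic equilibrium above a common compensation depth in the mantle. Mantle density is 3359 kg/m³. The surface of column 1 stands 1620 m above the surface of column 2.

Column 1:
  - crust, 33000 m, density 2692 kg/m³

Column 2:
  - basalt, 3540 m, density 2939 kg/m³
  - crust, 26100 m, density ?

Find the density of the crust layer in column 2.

Take the compensation level at the base of the deeper column (depth z_c below the surface of column 1) and equate Σ ρ_i t_i down to z_c; mantle fills any gap and the z_c terms cancel.
Column 1: 33000×2692 + (z_c − 33000)×3359
Column 2: 1620×0 + 3540×2939 + 26100×ρ + (z_c − 1620 − 29640)×3359
The z_c×3359 term appears on both sides and cancels. Collect the known terms of each column as K = Σ(ρt)_known − 3359 × (depth of known layers): K_1 = 88836000 − 3359×33000 = −22011000; K_2 = 10404060 − 3359×(1620 + 29640) = −94598280.
Balance: K_1 = K_2 + 26100×ρ, so ρ = (K_1 − K_2)/26100 = 72587300/26100 = 2780 kg/m³.

2780 kg/m³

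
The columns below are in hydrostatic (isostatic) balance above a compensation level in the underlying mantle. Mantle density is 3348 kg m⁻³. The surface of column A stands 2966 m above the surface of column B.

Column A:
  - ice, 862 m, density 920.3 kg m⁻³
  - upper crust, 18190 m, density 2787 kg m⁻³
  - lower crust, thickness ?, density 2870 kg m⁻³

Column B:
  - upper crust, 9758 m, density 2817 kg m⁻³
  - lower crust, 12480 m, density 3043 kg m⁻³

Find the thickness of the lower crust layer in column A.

Take the compensation level at the base of the deeper column (depth z_c below the surface of column A) and equate Σ ρ_i t_i down to z_c; mantle fills any gap and the z_c terms cancel.
Column A: 862×920.3 + 18190×2787 + x×2870 + (z_c − 19052 − x)×3348
Column B: 2966×0 + 9758×2817 + 12480×3043 + (z_c − 2966 − 22238)×3348
The z_c×3348 term appears on both sides and cancels. Collect the known terms of each column as K = Σ(ρt)_known − 3348 × (depth of known layers): K_A = 51488828.6 − 3348×19052 = −12297267.4; K_B = 65464926 − 3348×(2966 + 22238) = −18918066.
Balance: K_A − x×(3348 − 2870) = K_B, so x = (K_A − K_B)/(3348 − 2870) = 6620800/478 = 13900 m.

13900 m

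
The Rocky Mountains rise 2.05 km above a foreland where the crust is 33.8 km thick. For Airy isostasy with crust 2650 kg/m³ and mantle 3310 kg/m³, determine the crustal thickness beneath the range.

Root depth r = h ρ_c / (ρ_m − ρ_c) = 2.05 km × 2650 / 660 = 8.231 km.
Total thickness = T + h + r = 33.8 km + 2.05 km + 8.231 km = 44.1 km.

44.1 km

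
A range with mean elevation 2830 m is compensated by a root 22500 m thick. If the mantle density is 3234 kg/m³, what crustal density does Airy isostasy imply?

2870 kg/m³

ρ_c h = (ρ_m − ρ_c) r → ρ_c (h + r) = ρ_m r → ρ_c = ρ_m r / (h + r).
ρ_c = 3234 × 22500 m / (2830 m + 22500 m) = 2870 kg/m³.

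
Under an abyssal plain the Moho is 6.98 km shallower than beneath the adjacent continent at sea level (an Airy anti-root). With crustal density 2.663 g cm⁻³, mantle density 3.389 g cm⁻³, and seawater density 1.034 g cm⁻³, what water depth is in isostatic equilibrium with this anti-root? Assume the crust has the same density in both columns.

Replacing a thickness d of crust by seawater at the top must be balanced by replacing crust with mantle at the base: d (ρ_c − ρ_w) = a (ρ_m − ρ_c).
d = a (ρ_m − ρ_c)/(ρ_c − ρ_w) = 6.98 km × 0.726/1.629 = 3.11 km.

3.11 km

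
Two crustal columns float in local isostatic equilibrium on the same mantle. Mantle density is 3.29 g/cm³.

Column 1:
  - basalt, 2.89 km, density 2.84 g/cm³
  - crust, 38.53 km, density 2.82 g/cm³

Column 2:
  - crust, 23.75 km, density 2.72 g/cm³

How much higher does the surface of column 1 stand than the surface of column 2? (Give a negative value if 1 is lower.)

1.78 km

For any compensation level in the mantle, the mantle terms cancel and isostasy reduces to e = (Σt_1 − Σt_2) − (Σ(ρt)_1 − Σ(ρt)_2) / ρ_m.
Σt_1 = 41.42 km; Σt_2 = 23.75 km; Σ(ρt)_1 = 116.8622; Σ(ρt)_2 = 64.6 (in km·g/cm³).
e = (41.42 − 23.75) − (116.8622 − 64.6) / 3.29 = 1.78 km.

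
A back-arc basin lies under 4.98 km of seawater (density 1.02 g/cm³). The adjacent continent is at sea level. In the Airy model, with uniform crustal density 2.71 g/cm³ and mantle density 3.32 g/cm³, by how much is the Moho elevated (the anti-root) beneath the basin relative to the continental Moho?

Equating mass per unit area of the two columns: replacing crust with seawater at the top is compensated by replacing crust with mantle at the base: d (ρ_c − ρ_w) = a (ρ_m − ρ_c).
a = d (ρ_c − ρ_w)/(ρ_m − ρ_c) = 4.98 km × 1.69/0.61 = 13.8 km.

13.8 km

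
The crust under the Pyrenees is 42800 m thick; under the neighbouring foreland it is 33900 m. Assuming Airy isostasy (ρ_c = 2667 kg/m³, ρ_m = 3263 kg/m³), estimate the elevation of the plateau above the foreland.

Excess crust Δ = 42800 m − 33900 m = 8900 m, split between elevation h and root r with h + r = Δ.
Airy balance ρ_c h = (ρ_m − ρ_c) r gives r = h ρ_c/(ρ_m − ρ_c), so h (1 + ρ_c/(ρ_m − ρ_c)) = Δ, i.e. h = Δ (ρ_m − ρ_c)/ρ_m.
h = 8900 m × 596/3263 = 1630 m.

1630 m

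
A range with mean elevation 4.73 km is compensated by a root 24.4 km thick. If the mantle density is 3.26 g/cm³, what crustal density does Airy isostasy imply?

2.73 g/cm³

ρ_c h = (ρ_m − ρ_c) r → ρ_c (h + r) = ρ_m r → ρ_c = ρ_m r / (h + r).
ρ_c = 3.26 × 24.4 km / (4.73 km + 24.4 km) = 2.73 g/cm³.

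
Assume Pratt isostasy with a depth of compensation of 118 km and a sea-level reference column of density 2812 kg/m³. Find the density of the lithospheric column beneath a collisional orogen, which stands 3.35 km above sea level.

2730 kg/m³

Pratt balance: ρ_ref D = ρ (D + h).
ρ = ρ_ref D/(D + h) = 2812 × 118 km/(118 km + 3.35 km) = 2730 kg/m³.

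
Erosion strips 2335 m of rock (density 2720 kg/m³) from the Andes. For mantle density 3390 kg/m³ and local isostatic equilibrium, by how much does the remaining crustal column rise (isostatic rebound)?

1870 m

Unloading: uplift u = e ρ_c/ρ_m = 2335 m × 2720/3390 = 1870 m.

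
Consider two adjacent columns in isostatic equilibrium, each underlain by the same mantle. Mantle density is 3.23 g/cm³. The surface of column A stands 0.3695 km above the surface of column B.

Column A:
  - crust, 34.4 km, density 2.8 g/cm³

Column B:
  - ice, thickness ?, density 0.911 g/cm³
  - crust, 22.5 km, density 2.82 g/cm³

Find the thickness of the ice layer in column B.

1.89 km

Take the compensation level at the base of the deeper column (depth z_c below the surface of column A) and equate Σ ρ_i t_i down to z_c; mantle fills any gap and the z_c terms cancel.
Column A: 34.4×2.8 + (z_c − 34.4)×3.23
Column B: 0.3695×0 + x×0.911 + 22.5×2.82 + (z_c − 0.3695 − 22.5 − x)×3.23
The z_c×3.23 term appears on both sides and cancels. Collect the known terms of each column as K = Σ(ρt)_known − 3.23 × (depth of known layers): K_A = 96.32 − 3.23×34.4 = −14.792; K_B = 63.45 − 3.23×(0.3695 + 22.5) = −10.418485.
Balance: K_A = K_B − x×(3.23 − 0.911), so x = (K_B − K_A)/(3.23 − 0.911) = 4.37351/2.319 = 1.89 km.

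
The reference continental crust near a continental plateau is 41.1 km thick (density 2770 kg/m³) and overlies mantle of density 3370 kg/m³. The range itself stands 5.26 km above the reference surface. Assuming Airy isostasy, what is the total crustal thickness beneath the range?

70.6 km

Root depth r = h ρ_c / (ρ_m − ρ_c) = 5.26 km × 2770 / 600 = 24.28 km.
Total thickness = T + h + r = 41.1 km + 5.26 km + 24.28 km = 70.6 km.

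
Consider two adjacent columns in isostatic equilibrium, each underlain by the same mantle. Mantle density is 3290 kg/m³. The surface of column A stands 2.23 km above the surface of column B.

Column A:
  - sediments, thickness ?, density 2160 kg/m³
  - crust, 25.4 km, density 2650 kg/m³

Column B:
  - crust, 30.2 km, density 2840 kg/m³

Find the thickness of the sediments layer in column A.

4.13 km

Take the compensation level at the base of the deeper column (depth z_c below the surface of column A) and equate Σ ρ_i t_i down to z_c; mantle fills any gap and the z_c terms cancel.
Column A: x×2160 + 25.4×2650 + (z_c − 25.4 − x)×3290
Column B: 2.23×0 + 30.2×2840 + (z_c − 2.23 − 30.2)×3290
The z_c×3290 term appears on both sides and cancels. Collect the known terms of each column as K = Σ(ρt)_known − 3290 × (depth of known layers): K_A = 67310 − 3290×25.4 = −16256; K_B = 85768 − 3290×(2.23 + 30.2) = −20926.7.
Balance: K_A − x×(3290 − 2160) = K_B, so x = (K_A − K_B)/(3290 − 2160) = 4670.7/1130 = 4.13 km.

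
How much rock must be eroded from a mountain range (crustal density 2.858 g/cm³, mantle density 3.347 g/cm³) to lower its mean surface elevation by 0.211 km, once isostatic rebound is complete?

Net drop Δ = e − u = e − e ρ_c/ρ_m = e (ρ_m − ρ_c)/ρ_m.
e = Δ ρ_m/(ρ_m − ρ_c) = 0.211 km × 3.347/0.489 = 1.44 km.

1.44 km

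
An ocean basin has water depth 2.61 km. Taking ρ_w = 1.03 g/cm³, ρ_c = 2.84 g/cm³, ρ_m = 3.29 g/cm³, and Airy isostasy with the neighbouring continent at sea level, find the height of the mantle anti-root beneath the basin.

In Airy isostatic equilibrium: replacing crust with seawater at the top is compensated by replacing crust with mantle at the base: d (ρ_c − ρ_w) = a (ρ_m − ρ_c).
a = d (ρ_c − ρ_w)/(ρ_m − ρ_c) = 2.61 km × 1.81/0.45 = 10.5 km.

10.5 km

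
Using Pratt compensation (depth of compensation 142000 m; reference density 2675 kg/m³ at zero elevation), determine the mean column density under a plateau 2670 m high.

2630 kg/m³

Pratt balance: ρ_ref D = ρ (D + h).
ρ = ρ_ref D/(D + h) = 2675 × 142000 m/(142000 m + 2670 m) = 2630 kg/m³.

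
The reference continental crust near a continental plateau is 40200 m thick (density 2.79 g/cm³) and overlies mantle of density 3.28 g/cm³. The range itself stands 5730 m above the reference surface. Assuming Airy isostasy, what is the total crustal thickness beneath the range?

78600 m

Root depth r = h ρ_c / (ρ_m − ρ_c) = 5730 m × 2.79 / 0.49 = 32630 m.
Total thickness = T + h + r = 40200 m + 5730 m + 32630 m = 78600 m.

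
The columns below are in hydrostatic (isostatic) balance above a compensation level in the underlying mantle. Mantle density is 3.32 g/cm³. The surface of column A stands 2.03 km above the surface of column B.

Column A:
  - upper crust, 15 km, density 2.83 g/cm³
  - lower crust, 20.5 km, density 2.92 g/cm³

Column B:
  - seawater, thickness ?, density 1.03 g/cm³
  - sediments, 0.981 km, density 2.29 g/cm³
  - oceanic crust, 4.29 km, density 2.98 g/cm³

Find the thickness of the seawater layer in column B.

2.77 km

Take the compensation level at the base of the deeper column (depth z_c below the surface of column A) and equate Σ ρ_i t_i down to z_c; mantle fills any gap and the z_c terms cancel.
Column A: 15×2.83 + 20.5×2.92 + (z_c − 35.5)×3.32
Column B: 2.03×0 + x×1.03 + 0.981×2.29 + 4.29×2.98 + (z_c − 2.03 − 5.271 − x)×3.32
The z_c×3.32 term appears on both sides and cancels. Collect the known terms of each column as K = Σ(ρt)_known − 3.32 × (depth of known layers): K_A = 102.31 − 3.32×35.5 = −15.55; K_B = 15.03069 − 3.32×(2.03 + 5.271) = −9.20863.
Balance: K_A = K_B − x×(3.32 − 1.03), so x = (K_B − K_A)/(3.32 − 1.03) = 6.34137/2.29 = 2.77 km.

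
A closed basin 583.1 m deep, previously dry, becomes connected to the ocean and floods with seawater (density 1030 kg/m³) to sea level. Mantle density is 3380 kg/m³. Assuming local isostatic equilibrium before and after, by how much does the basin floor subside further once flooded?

256 m

After flooding the water column is d + s deep. Its weight must equal the weight of mantle displaced by the extra subsidence s: (d + s) ρ_w = s ρ_m.
s = d ρ_w / (ρ_m − ρ_w) = 583.1 m × 1030/(3380 − 1030) = 256 m.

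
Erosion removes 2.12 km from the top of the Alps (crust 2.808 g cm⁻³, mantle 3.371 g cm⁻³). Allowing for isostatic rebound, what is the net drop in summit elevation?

0.354 km

Rebound u = e ρ_c/ρ_m = 2.12 km × 2.808/3.371 = 1.766 km.
Net surface drop = e − u = 2.12 km − 1.766 km = e (ρ_m − ρ_c)/ρ_m = 0.354 km.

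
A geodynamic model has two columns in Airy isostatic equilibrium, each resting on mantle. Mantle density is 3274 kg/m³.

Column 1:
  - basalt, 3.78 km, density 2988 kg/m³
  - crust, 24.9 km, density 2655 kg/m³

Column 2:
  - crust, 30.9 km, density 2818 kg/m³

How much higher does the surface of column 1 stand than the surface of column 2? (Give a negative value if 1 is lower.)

For any compensation level in the mantle, the mantle terms cancel and isostasy reduces to e = (Σt_1 − Σt_2) − (Σ(ρt)_1 − Σ(ρt)_2) / ρ_m.
Σt_1 = 28.68 km; Σt_2 = 30.9 km; Σ(ρt)_1 = 77404.14; Σ(ρt)_2 = 87076.2 (in km·kg/m³).
e = (28.68 − 30.9) − (77404.14 − 87076.2) / 3274 = 0.734 km.

0.734 km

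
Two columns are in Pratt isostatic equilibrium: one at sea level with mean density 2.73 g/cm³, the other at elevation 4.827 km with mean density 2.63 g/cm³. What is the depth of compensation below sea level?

ρ_ref D = ρ (D + h) → D (ρ_ref − ρ) = ρ h.
D = ρ h/(ρ_ref − ρ) = 2.63 × 4.827 km/(2.73 − 2.63) = 127 km.

127 km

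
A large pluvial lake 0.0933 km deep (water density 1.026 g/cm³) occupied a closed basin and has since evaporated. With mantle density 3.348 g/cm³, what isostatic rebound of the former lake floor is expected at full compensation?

0.0286 km

u = d ρ_w/ρ_m = 0.0933 km × 1.026/3.348 = 0.0286 km.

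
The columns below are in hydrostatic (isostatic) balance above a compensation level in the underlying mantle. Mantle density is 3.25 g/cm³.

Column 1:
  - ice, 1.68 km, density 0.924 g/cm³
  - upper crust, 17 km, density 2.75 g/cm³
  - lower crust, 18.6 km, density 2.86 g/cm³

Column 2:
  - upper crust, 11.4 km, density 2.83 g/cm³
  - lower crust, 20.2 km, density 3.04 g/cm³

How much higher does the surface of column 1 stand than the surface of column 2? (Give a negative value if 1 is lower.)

For any compensation level in the mantle, the mantle terms cancel and isostasy reduces to e = (Σt_1 − Σt_2) − (Σ(ρt)_1 − Σ(ρt)_2) / ρ_m.
Σt_1 = 37.28 km; Σt_2 = 31.6 km; Σ(ρt)_1 = 101.49832; Σ(ρt)_2 = 93.67 (in km·g/cm³).
e = (37.28 − 31.6) − (101.49832 − 93.67) / 3.25 = 3.27 km.

3.27 km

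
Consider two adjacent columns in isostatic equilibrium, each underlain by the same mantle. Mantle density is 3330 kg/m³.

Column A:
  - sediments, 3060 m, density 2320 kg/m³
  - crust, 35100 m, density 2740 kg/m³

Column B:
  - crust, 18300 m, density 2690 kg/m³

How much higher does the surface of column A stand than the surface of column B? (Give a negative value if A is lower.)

For any compensation level in the mantle, the mantle terms cancel and isostasy reduces to e = (Σt_A − Σt_B) − (Σ(ρt)_A − Σ(ρt)_B) / ρ_m.
Σt_A = 38160 m; Σt_B = 18300 m; Σ(ρt)_A = 103273200; Σ(ρt)_B = 49227000 (in m·kg/m³).
e = (38160 − 18300) − (103273200 − 49227000) / 3330 = 3630 m.

3630 m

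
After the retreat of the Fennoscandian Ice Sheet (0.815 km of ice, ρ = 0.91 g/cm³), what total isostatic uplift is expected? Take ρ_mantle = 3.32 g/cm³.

Removing the load lets mantle flow back in; uplift u satisfies ρ_ice t = ρ_m u.
u = t ρ_ice/ρ_m = 0.815 km × 0.91/3.32 = 0.223 km.

0.223 km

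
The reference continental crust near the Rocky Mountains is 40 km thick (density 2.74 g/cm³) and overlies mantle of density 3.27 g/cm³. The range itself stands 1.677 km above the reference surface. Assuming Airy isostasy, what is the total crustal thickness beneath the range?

Root depth r = h ρ_c / (ρ_m − ρ_c) = 1.677 km × 2.74 / 0.53 = 8.67 km.
Total thickness = T + h + r = 40 km + 1.677 km + 8.67 km = 50.3 km.

50.3 km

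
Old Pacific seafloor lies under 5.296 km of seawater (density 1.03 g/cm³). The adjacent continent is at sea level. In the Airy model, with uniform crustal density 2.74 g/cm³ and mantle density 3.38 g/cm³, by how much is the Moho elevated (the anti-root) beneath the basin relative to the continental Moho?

14.2 km

By Archimedes' principle applied to the lithosphere: replacing crust with seawater at the top is compensated by replacing crust with mantle at the base: d (ρ_c − ρ_w) = a (ρ_m − ρ_c).
a = d (ρ_c − ρ_w)/(ρ_m − ρ_c) = 5.296 km × 1.71/0.64 = 14.2 km.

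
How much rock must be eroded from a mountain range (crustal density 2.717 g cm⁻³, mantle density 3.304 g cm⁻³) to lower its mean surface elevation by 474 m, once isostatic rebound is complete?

Net drop Δ = e − u = e − e ρ_c/ρ_m = e (ρ_m − ρ_c)/ρ_m.
e = Δ ρ_m/(ρ_m − ρ_c) = 474 m × 3.304/0.587 = 2670 m.

2670 m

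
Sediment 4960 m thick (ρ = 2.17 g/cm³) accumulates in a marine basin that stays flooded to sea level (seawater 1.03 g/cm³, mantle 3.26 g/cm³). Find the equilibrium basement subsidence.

Submarine loading: the sediment displaces seawater, and the subsidence is in turn flooded, so s (ρ_m − ρ_w) = t (ρ_sed − ρ_w).
s = 4960 m × (2.17 − 1.03) / (3.26 − 1.03) = 2540 m.

2540 m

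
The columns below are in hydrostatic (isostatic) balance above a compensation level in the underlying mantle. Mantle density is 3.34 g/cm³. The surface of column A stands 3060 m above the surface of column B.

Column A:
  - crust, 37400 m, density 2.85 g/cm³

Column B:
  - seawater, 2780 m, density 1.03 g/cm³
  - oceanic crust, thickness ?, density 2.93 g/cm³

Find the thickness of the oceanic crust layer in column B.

Take the compensation level at the base of the deeper column (depth z_c below the surface of column A) and equate Σ ρ_i t_i down to z_c; mantle fills any gap and the z_c terms cancel.
Column A: 37400×2.85 + (z_c − 37400)×3.34
Column B: 3060×0 + 2780×1.03 + x×2.93 + (z_c − 3060 − 2780 − x)×3.34
The z_c×3.34 term appears on both sides and cancels. Collect the known terms of each column as K = Σ(ρt)_known − 3.34 × (depth of known layers): K_A = 106590 − 3.34×37400 = −18326; K_B = 2863.4 − 3.34×(3060 + 2780) = −16642.2.
Balance: K_A = K_B − x×(3.34 − 2.93), so x = (K_B − K_A)/(3.34 − 2.93) = 1683.8/0.41 = 4110 m.

4110 m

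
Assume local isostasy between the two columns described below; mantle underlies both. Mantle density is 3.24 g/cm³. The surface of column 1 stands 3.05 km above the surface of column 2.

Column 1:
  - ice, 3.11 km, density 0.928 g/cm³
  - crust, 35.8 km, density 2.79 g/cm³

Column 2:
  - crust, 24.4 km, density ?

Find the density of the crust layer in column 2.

Take the compensation level at the base of the deeper column (depth z_c below the surface of column 1) and equate Σ ρ_i t_i down to z_c; mantle fills any gap and the z_c terms cancel.
Column 1: 3.11×0.928 + 35.8×2.79 + (z_c − 38.91)×3.24
Column 2: 3.05×0 + 24.4×ρ + (z_c − 3.05 − 24.4)×3.24
The z_c×3.24 term appears on both sides and cancels. Collect the known terms of each column as K = Σ(ρt)_known − 3.24 × (depth of known layers): K_1 = 102.76808 − 3.24×38.91 = −23.30032; K_2 = 0 − 3.24×(3.05 + 24.4) = −88.938.
Balance: K_1 = K_2 + 24.4×ρ, so ρ = (K_1 − K_2)/24.4 = 65.6377/24.4 = 2.69 g/cm³.

2.69 g/cm³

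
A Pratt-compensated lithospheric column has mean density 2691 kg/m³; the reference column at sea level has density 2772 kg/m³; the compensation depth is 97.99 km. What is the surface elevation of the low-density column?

ρ_ref D = ρ (D + h) → h = D (ρ_ref − ρ)/ρ.
h = 97.99 km × (2772 − 2691)/2691 = 2.95 km.

2.95 km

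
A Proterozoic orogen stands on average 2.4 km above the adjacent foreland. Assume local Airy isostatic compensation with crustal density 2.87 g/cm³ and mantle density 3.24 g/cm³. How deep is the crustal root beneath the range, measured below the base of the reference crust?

18.6 km

Balancing pressure at the compensation depth: the weight of the topography is balanced by the buoyancy of the root, ρ_c h = (ρ_m − ρ_c) r.
r = h · ρ_c / (ρ_m − ρ_c) = 2.4 km × 2.87 / (3.24 − 2.87) = 18.6 km.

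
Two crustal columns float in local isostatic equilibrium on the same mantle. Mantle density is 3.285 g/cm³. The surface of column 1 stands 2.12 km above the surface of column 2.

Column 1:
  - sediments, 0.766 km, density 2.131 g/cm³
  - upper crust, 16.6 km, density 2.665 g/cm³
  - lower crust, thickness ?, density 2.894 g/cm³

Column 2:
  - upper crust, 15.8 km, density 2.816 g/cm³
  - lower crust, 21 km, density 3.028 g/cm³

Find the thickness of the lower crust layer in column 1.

Take the compensation level at the base of the deeper column (depth z_c below the surface of column 1) and equate Σ ρ_i t_i down to z_c; mantle fills any gap and the z_c terms cancel.
Column 1: 0.766×2.131 + 16.6×2.665 + x×2.894 + (z_c − 17.366 − x)×3.285
Column 2: 2.12×0 + 15.8×2.816 + 21×3.028 + (z_c − 2.12 − 36.8)×3.285
The z_c×3.285 term appears on both sides and cancels. Collect the known terms of each column as K = Σ(ρt)_known − 3.285 × (depth of known layers): K_1 = 45.871346 − 3.285×17.366 = −11.175964; K_2 = 108.0808 − 3.285×(2.12 + 36.8) = −19.7714.
Balance: K_1 − x×(3.285 − 2.894) = K_2, so x = (K_1 − K_2)/(3.285 − 2.894) = 8.59544/0.391 = 22 km.

22 km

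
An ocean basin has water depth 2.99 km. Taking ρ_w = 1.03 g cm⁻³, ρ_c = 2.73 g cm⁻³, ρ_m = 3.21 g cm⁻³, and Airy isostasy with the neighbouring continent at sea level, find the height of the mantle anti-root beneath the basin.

10.6 km

Balancing pressure at the compensation depth: replacing crust with seawater at the top is compensated by replacing crust with mantle at the base: d (ρ_c − ρ_w) = a (ρ_m − ρ_c).
a = d (ρ_c − ρ_w)/(ρ_m − ρ_c) = 2.99 km × 1.7/0.48 = 10.6 km.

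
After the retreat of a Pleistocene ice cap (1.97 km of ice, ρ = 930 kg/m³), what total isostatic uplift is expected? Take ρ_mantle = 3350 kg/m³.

Removing the load lets mantle flow back in; uplift u satisfies ρ_ice t = ρ_m u.
u = t ρ_ice/ρ_m = 1.97 km × 930/3350 = 0.547 km.

0.547 km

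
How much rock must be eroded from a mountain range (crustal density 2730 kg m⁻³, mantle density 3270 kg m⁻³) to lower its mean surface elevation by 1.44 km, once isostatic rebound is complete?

8.72 km

Net drop Δ = e − u = e − e ρ_c/ρ_m = e (ρ_m − ρ_c)/ρ_m.
e = Δ ρ_m/(ρ_m − ρ_c) = 1.44 km × 3270/540 = 8.72 km.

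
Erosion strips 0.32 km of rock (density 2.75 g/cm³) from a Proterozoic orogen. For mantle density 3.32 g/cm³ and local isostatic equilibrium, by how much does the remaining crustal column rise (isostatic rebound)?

0.265 km

Unloading: uplift u = e ρ_c/ρ_m = 0.32 km × 2.75/3.32 = 0.265 km.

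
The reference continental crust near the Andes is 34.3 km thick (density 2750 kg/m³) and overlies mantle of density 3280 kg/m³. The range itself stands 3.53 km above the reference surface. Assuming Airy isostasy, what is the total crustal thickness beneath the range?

56.1 km

Root depth r = h ρ_c / (ρ_m − ρ_c) = 3.53 km × 2750 / 530 = 18.32 km.
Total thickness = T + h + r = 34.3 km + 3.53 km + 18.32 km = 56.1 km.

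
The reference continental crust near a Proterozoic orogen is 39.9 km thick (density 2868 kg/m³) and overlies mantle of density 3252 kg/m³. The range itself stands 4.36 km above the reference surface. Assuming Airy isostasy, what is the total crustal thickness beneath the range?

76.8 km

Root depth r = h ρ_c / (ρ_m − ρ_c) = 4.36 km × 2868 / 384 = 32.56 km.
Total thickness = T + h + r = 39.9 km + 4.36 km + 32.56 km = 76.8 km.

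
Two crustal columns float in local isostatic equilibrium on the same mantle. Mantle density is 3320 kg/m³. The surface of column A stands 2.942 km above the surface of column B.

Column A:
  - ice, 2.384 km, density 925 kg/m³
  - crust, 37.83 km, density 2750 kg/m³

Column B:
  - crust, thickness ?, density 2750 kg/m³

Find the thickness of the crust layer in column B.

30.7 km

Take the compensation level at the base of the deeper column (depth z_c below the surface of column A) and equate Σ ρ_i t_i down to z_c; mantle fills any gap and the z_c terms cancel.
Column A: 2.384×925 + 37.83×2750 + (z_c − 40.214)×3320
Column B: 2.942×0 + x×2750 + (z_c − 2.942 − 0 − x)×3320
The z_c×3320 term appears on both sides and cancels. Collect the known terms of each column as K = Σ(ρt)_known − 3320 × (depth of known layers): K_A = 106237.7 − 3320×40.214 = −27272.78; K_B = 0 − 3320×(2.942 + 0) = −9767.44.
Balance: K_A = K_B − x×(3320 − 2750), so x = (K_B − K_A)/(3320 − 2750) = 17505.3/570 = 30.7 km.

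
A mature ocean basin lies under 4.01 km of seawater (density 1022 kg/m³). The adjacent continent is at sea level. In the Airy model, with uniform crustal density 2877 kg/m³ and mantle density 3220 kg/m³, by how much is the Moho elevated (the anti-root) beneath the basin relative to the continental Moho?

21.7 km

Balancing pressure at the compensation depth: replacing crust with seawater at the top is compensated by replacing crust with mantle at the base: d (ρ_c − ρ_w) = a (ρ_m − ρ_c).
a = d (ρ_c − ρ_w)/(ρ_m − ρ_c) = 4.01 km × 1855/343 = 21.7 km.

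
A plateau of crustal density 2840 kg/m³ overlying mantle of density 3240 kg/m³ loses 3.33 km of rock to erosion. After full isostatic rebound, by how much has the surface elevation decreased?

Rebound u = e ρ_c/ρ_m = 3.33 km × 2840/3240 = 2.919 km.
Net surface drop = e − u = 3.33 km − 2.919 km = e (ρ_m − ρ_c)/ρ_m = 0.411 km.

0.411 km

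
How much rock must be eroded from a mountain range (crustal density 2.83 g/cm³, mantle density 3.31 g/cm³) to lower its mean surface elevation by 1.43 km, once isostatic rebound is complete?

9.86 km

Net drop Δ = e − u = e − e ρ_c/ρ_m = e (ρ_m − ρ_c)/ρ_m.
e = Δ ρ_m/(ρ_m − ρ_c) = 1.43 km × 3.31/0.48 = 9.86 km.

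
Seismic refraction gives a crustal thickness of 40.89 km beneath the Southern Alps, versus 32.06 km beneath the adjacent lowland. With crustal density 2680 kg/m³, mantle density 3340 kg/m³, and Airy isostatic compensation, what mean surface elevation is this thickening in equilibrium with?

1.74 km

Excess crust Δ = 40.89 km − 32.06 km = 8.83 km, split between elevation h and root r with h + r = Δ.
Airy balance ρ_c h = (ρ_m − ρ_c) r gives r = h ρ_c/(ρ_m − ρ_c), so h (1 + ρ_c/(ρ_m − ρ_c)) = Δ, i.e. h = Δ (ρ_m − ρ_c)/ρ_m.
h = 8.83 km × 660/3340 = 1.74 km.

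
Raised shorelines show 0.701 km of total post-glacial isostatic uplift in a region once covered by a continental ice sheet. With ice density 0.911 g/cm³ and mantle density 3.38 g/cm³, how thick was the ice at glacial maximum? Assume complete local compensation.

u = t ρ_ice/ρ_m → t = u ρ_m/ρ_ice = 0.701 km × 3.38/0.911 = 2.6 km.

2.6 km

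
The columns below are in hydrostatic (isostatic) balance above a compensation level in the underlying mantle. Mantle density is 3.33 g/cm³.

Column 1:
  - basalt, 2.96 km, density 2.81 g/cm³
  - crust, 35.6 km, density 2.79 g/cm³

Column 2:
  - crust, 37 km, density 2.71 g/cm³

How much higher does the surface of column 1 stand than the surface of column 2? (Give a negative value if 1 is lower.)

−0.654 km

For any compensation level in the mantle, the mantle terms cancel and isostasy reduces to e = (Σt_1 − Σt_2) − (Σ(ρt)_1 − Σ(ρt)_2) / ρ_m.
Σt_1 = 38.56 km; Σt_2 = 37 km; Σ(ρt)_1 = 107.6416; Σ(ρt)_2 = 100.27 (in km·g/cm³).
e = (38.56 − 37) − (107.6416 − 100.27) / 3.33 = −0.654 km.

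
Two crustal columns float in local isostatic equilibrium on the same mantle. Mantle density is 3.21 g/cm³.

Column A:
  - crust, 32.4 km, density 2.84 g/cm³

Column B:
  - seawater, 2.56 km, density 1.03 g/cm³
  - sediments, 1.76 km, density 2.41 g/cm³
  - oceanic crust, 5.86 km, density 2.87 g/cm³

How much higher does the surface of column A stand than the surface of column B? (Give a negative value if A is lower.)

For any compensation level in the mantle, the mantle terms cancel and isostasy reduces to e = (Σt_A − Σt_B) − (Σ(ρt)_A − Σ(ρt)_B) / ρ_m.
Σt_A = 32.4 km; Σt_B = 10.18 km; Σ(ρt)_A = 92.016; Σ(ρt)_B = 23.6966 (in km·g/cm³).
e = (32.4 − 10.18) − (92.016 − 23.6966) / 3.21 = 0.937 km.

0.937 km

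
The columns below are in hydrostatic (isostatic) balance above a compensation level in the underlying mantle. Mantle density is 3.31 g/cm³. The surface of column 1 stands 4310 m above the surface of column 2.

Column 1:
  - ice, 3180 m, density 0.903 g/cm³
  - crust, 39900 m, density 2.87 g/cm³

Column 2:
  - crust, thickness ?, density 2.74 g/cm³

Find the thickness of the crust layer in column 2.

19200 m

Take the compensation level at the base of the deeper column (depth z_c below the surface of column 1) and equate Σ ρ_i t_i down to z_c; mantle fills any gap and the z_c terms cancel.
Column 1: 3180×0.903 + 39900×2.87 + (z_c − 43080)×3.31
Column 2: 4310×0 + x×2.74 + (z_c − 4310 − 0 − x)×3.31
The z_c×3.31 term appears on both sides and cancels. Collect the known terms of each column as K = Σ(ρt)_known − 3.31 × (depth of known layers): K_1 = 117384.54 − 3.31×43080 = −25210.26; K_2 = 0 − 3.31×(4310 + 0) = −14266.1.
Balance: K_1 = K_2 − x×(3.31 − 2.74), so x = (K_2 − K_1)/(3.31 − 2.74) = 10944.2/0.57 = 19200 m.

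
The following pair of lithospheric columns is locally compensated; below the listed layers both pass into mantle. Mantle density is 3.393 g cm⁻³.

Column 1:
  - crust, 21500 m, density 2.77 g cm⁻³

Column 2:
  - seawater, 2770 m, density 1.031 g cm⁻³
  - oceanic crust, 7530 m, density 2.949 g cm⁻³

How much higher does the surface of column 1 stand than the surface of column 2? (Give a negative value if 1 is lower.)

For any compensation level in the mantle, the mantle terms cancel and isostasy reduces to e = (Σt_1 − Σt_2) − (Σ(ρt)_1 − Σ(ρt)_2) / ρ_m.
Σt_1 = 21500 m; Σt_2 = 10300 m; Σ(ρt)_1 = 59555; Σ(ρt)_2 = 25061.84 (in m·g cm⁻³).
e = (21500 − 10300) − (59555 − 25061.84) / 3.393 = 1030 m.

1030 m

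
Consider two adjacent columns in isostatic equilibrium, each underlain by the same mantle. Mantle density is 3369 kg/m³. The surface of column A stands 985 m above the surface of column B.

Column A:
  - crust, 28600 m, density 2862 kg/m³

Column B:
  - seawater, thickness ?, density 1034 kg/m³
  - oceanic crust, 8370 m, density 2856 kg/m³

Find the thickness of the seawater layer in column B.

2950 m

Take the compensation level at the base of the deeper column (depth z_c below the surface of column A) and equate Σ ρ_i t_i down to z_c; mantle fills any gap and the z_c terms cancel.
Column A: 28600×2862 + (z_c − 28600)×3369
Column B: 985×0 + x×1034 + 8370×2856 + (z_c − 985 − 8370 − x)×3369
The z_c×3369 term appears on both sides and cancels. Collect the known terms of each column as K = Σ(ρt)_known − 3369 × (depth of known layers): K_A = 81853200 − 3369×28600 = −14500200; K_B = 23904720 − 3369×(985 + 8370) = −7612275.
Balance: K_A = K_B − x×(3369 − 1034), so x = (K_B − K_A)/(3369 − 1034) = 6887920/2335 = 2950 m.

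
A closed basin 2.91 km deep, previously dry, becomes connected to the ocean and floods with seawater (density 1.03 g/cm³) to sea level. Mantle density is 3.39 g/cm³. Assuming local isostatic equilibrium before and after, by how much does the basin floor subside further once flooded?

1.27 km

After flooding the water column is d + s deep. Its weight must equal the weight of mantle displaced by the extra subsidence s: (d + s) ρ_w = s ρ_m.
s = d ρ_w / (ρ_m − ρ_w) = 2.91 km × 1.03/(3.39 − 1.03) = 1.27 km.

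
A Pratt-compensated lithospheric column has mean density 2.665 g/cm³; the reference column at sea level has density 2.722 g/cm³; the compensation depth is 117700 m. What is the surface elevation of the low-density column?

ρ_ref D = ρ (D + h) → h = D (ρ_ref − ρ)/ρ.
h = 117700 m × (2.722 − 2.665)/2.665 = 2520 m.

2520 m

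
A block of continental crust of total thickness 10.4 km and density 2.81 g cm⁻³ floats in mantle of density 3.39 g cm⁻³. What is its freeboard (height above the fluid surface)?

1.78 km

Floating equilibrium: submerged depth d = t ρ_obj/ρ_fluid = 10.4 km × 2.81/3.39 = 8.621 km.
Freeboard = t − d = 10.4 km − 8.621 km = 1.78 km.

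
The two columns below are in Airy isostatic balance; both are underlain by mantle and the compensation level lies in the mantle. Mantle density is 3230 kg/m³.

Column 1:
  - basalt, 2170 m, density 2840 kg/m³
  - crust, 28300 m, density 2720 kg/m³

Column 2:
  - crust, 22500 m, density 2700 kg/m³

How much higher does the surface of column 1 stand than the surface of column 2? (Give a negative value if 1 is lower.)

1040 m

For any compensation level in the mantle, the mantle terms cancel and isostasy reduces to e = (Σt_1 − Σt_2) − (Σ(ρt)_1 − Σ(ρt)_2) / ρ_m.
Σt_1 = 30470 m; Σt_2 = 22500 m; Σ(ρt)_1 = 83138800; Σ(ρt)_2 = 60750000 (in m·kg/m³).
e = (30470 − 22500) − (83138800 − 60750000) / 3230 = 1040 m.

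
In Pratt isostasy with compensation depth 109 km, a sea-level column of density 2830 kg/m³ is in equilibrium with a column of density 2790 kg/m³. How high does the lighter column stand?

1.56 km

ρ_ref D = ρ (D + h) → h = D (ρ_ref − ρ)/ρ.
h = 109 km × (2830 − 2790)/2790 = 1.56 km.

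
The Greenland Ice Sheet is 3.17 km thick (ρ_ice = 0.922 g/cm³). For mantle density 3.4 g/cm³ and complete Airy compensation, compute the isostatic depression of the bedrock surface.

Equating mass per unit area of the two columns: the ice load ρ_ice t is balanced by mantle displaced below, ρ_m s.
s = t ρ_ice / ρ_m = 3.17 km × 0.922/3.4 = 0.86 km.

0.86 km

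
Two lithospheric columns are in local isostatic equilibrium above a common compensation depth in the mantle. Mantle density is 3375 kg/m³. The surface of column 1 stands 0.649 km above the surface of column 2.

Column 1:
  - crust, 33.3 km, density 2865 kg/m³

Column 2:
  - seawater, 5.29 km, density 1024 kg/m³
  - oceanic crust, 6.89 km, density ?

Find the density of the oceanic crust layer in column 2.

3030 kg/m³

Take the compensation level at the base of the deeper column (depth z_c below the surface of column 1) and equate Σ ρ_i t_i down to z_c; mantle fills any gap and the z_c terms cancel.
Column 1: 33.3×2865 + (z_c − 33.3)×3375
Column 2: 0.649×0 + 5.29×1024 + 6.89×ρ + (z_c − 0.649 − 12.18)×3375
The z_c×3375 term appears on both sides and cancels. Collect the known terms of each column as K = Σ(ρt)_known − 3375 × (depth of known layers): K_1 = 95404.5 − 3375×33.3 = −16983; K_2 = 5416.96 − 3375×(0.649 + 12.18) = −37880.915.
Balance: K_1 = K_2 + 6.89×ρ, so ρ = (K_1 − K_2)/6.89 = 20897.9/6.89 = 3030 kg/m³.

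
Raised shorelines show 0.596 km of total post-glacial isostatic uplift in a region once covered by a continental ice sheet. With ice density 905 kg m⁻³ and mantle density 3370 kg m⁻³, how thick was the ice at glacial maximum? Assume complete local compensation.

2.22 km

u = t ρ_ice/ρ_m → t = u ρ_m/ρ_ice = 0.596 km × 3370/905 = 2.22 km.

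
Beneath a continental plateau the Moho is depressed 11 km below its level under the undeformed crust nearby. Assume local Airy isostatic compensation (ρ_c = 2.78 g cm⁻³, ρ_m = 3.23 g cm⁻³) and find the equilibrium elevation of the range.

Balancing pressure at the compensation depth: ρ_c h = (ρ_m − ρ_c) r.
h = r (ρ_m − ρ_c) / ρ_c = 11 km × (3.23 − 2.78) / 2.78 = 1.78 km.

1.78 km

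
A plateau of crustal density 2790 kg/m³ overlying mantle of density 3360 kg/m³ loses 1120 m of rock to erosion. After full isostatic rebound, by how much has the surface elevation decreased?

Rebound u = e ρ_c/ρ_m = 1120 m × 2790/3360 = 930 m.
Net surface drop = e − u = 1120 m − 930 m = e (ρ_m − ρ_c)/ρ_m = 190 m.

190 m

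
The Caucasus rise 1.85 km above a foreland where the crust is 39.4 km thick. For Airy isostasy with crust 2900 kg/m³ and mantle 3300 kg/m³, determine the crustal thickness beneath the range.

Root depth r = h ρ_c / (ρ_m − ρ_c) = 1.85 km × 2900 / 400 = 13.41 km.
Total thickness = T + h + r = 39.4 km + 1.85 km + 13.41 km = 54.7 km.

54.7 km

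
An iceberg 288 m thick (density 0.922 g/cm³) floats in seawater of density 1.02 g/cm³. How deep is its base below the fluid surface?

260 m

Draft d = t ρ_obj/ρ_fluid = 288 m × 0.922/1.02 = 260 m.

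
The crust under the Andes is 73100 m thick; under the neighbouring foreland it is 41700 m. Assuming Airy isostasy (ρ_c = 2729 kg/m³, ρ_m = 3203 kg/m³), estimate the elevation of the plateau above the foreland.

4650 m

Excess crust Δ = 73100 m − 41700 m = 31400 m, split between elevation h and root r with h + r = Δ.
Airy balance ρ_c h = (ρ_m − ρ_c) r gives r = h ρ_c/(ρ_m − ρ_c), so h (1 + ρ_c/(ρ_m − ρ_c)) = Δ, i.e. h = Δ (ρ_m − ρ_c)/ρ_m.
h = 31400 m × 474/3203 = 4650 m.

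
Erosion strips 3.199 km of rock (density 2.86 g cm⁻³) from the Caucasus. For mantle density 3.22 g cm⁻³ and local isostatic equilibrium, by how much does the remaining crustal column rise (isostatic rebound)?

2.84 km

Unloading: uplift u = e ρ_c/ρ_m = 3.199 km × 2.86/3.22 = 2.84 km.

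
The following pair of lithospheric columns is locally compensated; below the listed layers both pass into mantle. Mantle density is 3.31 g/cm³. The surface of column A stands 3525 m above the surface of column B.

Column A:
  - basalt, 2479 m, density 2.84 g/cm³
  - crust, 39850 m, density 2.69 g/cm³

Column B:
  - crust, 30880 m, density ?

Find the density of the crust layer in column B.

2.85 g/cm³

Take the compensation level at the base of the deeper column (depth z_c below the surface of column A) and equate Σ ρ_i t_i down to z_c; mantle fills any gap and the z_c terms cancel.
Column A: 2479×2.84 + 39850×2.69 + (z_c − 42329)×3.31
Column B: 3525×0 + 30880×ρ + (z_c − 3525 − 30880)×3.31
The z_c×3.31 term appears on both sides and cancels. Collect the known terms of each column as K = Σ(ρt)_known − 3.31 × (depth of known layers): K_A = 114236.86 − 3.31×42329 = −25872.13; K_B = 0 − 3.31×(3525 + 30880) = −113880.55.
Balance: K_A = K_B + 30880×ρ, so ρ = (K_A − K_B)/30880 = 88008.4/30880 = 2.85 g/cm³.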